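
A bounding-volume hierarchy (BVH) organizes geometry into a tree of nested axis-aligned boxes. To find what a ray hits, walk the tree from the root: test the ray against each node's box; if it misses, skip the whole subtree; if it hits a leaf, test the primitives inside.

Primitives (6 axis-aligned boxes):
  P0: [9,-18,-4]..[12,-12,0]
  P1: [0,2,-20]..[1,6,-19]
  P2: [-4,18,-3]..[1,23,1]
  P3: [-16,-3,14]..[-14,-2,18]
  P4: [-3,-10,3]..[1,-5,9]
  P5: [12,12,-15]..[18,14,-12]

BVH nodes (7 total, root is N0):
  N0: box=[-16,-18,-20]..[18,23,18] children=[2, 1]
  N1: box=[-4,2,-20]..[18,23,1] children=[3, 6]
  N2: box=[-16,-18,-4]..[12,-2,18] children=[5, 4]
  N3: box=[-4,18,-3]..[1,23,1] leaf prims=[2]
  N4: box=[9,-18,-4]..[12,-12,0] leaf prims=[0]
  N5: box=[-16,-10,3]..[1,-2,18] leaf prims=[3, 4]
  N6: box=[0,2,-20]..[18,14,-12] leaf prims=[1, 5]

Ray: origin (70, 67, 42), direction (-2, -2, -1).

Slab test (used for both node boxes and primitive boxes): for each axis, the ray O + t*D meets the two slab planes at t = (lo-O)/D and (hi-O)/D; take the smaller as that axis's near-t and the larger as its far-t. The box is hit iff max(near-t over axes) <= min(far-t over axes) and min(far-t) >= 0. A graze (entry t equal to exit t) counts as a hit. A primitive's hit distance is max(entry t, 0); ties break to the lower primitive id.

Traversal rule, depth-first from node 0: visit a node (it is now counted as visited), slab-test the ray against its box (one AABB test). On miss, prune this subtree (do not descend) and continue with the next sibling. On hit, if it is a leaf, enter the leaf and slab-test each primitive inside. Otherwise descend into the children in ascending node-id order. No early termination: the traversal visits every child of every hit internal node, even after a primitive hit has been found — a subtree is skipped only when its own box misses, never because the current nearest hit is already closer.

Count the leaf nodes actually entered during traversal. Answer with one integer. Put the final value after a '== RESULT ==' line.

Trace the traversal:
N0 x:[26,43] y:[22,85/2] z:[24,62] -> hit [26,85/2], descend [1, 2]
  N1 x:[26,37] y:[22,65/2] z:[41,62] -> miss, prune
  N2 x:[29,43] y:[69/2,85/2] z:[24,46] -> hit [69/2,85/2], descend [4, 5]
    N4 x:[29,61/2] y:[79/2,85/2] z:[42,46] -> miss, prune
    N5 x:[69/2,43] y:[69/2,77/2] z:[24,39] -> hit [69/2,77/2] leaf, test {P3(miss), P4@t=36}

Visited [0, 1, 2, 4, 5]. Tests: 5 box, 1 leaf. Nearest: P4.

== RESULT ==
1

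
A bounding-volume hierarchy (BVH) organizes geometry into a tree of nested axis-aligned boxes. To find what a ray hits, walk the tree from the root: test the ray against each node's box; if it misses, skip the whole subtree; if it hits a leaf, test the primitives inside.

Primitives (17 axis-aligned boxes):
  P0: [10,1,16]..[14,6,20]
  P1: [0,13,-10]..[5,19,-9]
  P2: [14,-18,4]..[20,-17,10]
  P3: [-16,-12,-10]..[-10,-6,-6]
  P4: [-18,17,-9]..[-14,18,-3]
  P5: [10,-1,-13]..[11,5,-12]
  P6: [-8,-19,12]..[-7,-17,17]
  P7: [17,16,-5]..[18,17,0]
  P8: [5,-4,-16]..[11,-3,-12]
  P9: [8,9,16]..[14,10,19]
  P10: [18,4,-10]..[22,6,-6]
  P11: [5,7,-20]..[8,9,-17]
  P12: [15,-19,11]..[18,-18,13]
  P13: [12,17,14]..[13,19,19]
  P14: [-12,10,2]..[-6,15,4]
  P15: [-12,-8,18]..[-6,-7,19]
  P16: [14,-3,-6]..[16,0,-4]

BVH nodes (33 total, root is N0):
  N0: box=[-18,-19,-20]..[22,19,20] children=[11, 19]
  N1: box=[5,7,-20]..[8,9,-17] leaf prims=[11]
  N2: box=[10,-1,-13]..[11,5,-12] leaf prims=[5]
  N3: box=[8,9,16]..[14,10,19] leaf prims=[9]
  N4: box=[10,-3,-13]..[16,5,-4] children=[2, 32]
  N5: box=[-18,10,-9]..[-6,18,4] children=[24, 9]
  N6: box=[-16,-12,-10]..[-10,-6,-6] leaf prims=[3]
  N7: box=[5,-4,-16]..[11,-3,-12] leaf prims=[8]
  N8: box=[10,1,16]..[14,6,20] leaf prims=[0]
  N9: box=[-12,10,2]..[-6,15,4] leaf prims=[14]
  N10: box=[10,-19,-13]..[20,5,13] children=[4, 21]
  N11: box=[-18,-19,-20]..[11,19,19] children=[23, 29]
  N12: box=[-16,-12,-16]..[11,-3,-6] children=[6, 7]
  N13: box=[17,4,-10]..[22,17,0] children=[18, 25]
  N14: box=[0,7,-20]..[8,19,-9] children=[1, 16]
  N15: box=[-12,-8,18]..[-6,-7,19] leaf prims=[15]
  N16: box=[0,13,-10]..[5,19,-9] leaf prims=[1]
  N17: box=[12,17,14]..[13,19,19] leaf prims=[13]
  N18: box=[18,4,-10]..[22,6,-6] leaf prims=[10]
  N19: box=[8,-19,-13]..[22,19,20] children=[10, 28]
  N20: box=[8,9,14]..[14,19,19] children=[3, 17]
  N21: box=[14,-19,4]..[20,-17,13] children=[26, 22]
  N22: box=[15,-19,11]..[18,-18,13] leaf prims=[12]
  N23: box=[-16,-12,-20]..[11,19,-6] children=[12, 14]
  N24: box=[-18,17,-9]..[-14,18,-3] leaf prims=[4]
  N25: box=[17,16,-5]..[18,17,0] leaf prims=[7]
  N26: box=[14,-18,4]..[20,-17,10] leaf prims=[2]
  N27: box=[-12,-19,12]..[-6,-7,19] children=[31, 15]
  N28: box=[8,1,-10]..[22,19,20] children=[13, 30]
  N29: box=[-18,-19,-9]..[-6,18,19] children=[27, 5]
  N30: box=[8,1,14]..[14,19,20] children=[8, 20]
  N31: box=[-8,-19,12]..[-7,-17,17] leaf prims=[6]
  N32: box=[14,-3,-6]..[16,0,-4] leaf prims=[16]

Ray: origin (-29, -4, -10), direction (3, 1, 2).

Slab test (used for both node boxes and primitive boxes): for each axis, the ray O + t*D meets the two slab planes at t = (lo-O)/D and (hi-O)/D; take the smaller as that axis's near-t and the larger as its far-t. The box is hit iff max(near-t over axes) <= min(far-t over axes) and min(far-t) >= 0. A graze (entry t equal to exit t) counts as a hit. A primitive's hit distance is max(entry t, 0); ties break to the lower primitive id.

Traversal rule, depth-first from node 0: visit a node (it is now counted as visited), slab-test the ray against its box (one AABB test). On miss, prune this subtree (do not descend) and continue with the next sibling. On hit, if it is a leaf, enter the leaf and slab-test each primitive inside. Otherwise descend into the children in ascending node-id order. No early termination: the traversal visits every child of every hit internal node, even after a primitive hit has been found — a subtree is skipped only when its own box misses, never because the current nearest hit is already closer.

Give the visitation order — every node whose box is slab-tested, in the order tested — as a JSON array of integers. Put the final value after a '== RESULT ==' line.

Traverse from the root:
N0 x:[11/3,17] y:[-15,23] z:[-5,15] -> hit [11/3,15], descend [11, 19]
  N11 x:[11/3,40/3] y:[-15,23] z:[-5,29/2] -> hit [11/3,40/3], descend [23, 29]
    N23 x:[13/3,40/3] y:[-8,23] z:[-5,2] -> miss, prune
    N29 x:[11/3,23/3] y:[-15,22] z:[1/2,29/2] -> hit [11/3,23/3], descend [5, 27]
      N5 x:[11/3,23/3] y:[14,22] z:[1/2,7] -> miss, prune
      N27 x:[17/3,23/3] y:[-15,-3] z:[11,29/2] -> miss, prune
  N19 x:[37/3,17] y:[-15,23] z:[-3/2,15] -> hit [37/3,15], descend [10, 28]
    N10 x:[13,49/3] y:[-15,9] z:[-3/2,23/2] -> miss, prune
    N28 x:[37/3,17] y:[5,23] z:[0,15] -> hit [37/3,15], descend [13, 30]
      N13 x:[46/3,17] y:[8,21] z:[0,5] -> miss, prune
      N30 x:[37/3,43/3] y:[5,23] z:[12,15] -> hit [37/3,43/3], descend [8, 20]
        N8 x:[13,43/3] y:[5,10] z:[13,15] -> miss, prune
        N20 x:[37/3,43/3] y:[13,23] z:[12,29/2] -> hit [13,43/3], descend [3, 17]
          N3 x:[37/3,43/3] y:[13,14] z:[13,29/2] -> hit [13,14] leaf, test {P9@t=13}
          N17 x:[41/3,14] y:[21,23] z:[12,29/2] -> miss, prune

Visited [0, 11, 23, 29, 5, 27, 19, 10, 28, 13, 30, 8, 20, 3, 17]. Tests: 15 box, 1 leaf. Nearest: P9.

== RESULT ==
[0, 11, 23, 29, 5, 27, 19, 10, 28, 13, 30, 8, 20, 3, 17]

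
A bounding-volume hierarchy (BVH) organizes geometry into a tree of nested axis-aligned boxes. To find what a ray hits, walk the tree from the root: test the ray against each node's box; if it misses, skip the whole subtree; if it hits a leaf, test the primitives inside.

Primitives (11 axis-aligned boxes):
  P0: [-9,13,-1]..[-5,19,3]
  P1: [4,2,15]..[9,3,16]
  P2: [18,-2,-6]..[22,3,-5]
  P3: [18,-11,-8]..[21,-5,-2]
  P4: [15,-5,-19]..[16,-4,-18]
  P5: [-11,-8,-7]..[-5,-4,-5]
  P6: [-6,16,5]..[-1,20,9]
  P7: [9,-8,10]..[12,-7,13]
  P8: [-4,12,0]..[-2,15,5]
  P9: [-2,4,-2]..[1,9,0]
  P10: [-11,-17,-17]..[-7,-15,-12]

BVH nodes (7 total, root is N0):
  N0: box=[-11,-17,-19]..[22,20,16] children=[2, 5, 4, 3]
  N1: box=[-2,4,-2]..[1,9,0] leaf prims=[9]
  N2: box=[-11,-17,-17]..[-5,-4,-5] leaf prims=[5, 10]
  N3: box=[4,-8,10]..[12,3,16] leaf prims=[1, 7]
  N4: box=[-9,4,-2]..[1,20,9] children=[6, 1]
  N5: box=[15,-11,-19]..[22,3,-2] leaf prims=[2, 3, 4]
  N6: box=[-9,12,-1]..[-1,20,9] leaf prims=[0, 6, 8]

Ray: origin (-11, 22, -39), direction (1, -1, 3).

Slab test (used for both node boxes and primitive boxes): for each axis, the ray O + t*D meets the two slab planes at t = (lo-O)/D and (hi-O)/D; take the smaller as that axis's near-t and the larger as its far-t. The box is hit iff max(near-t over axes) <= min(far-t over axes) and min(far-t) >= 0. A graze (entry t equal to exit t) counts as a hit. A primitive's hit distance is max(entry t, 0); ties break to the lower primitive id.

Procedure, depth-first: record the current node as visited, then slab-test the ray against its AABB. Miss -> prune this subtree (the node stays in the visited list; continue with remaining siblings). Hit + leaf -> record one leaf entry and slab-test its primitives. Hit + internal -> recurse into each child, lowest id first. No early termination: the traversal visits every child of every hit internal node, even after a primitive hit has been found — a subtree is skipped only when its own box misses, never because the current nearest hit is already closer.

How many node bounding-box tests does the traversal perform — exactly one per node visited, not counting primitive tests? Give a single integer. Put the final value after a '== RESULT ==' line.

Walk:
N0 x:[0,33] y:[2,39] z:[20/3,55/3] -> hit [20/3,55/3], descend [2, 3, 4, 5]
  N2 x:[0,6] y:[26,39] z:[22/3,34/3] -> miss, prune
  N3 x:[15,23] y:[19,30] z:[49/3,55/3] -> miss, prune
  N4 x:[2,12] y:[2,18] z:[37/3,16] -> miss, prune
  N5 x:[26,33] y:[19,33] z:[20/3,37/3] -> miss, prune

Visited [0, 2, 3, 4, 5]. Tests: 5 box, 0 leaf. Nearest: miss.

== RESULT ==
5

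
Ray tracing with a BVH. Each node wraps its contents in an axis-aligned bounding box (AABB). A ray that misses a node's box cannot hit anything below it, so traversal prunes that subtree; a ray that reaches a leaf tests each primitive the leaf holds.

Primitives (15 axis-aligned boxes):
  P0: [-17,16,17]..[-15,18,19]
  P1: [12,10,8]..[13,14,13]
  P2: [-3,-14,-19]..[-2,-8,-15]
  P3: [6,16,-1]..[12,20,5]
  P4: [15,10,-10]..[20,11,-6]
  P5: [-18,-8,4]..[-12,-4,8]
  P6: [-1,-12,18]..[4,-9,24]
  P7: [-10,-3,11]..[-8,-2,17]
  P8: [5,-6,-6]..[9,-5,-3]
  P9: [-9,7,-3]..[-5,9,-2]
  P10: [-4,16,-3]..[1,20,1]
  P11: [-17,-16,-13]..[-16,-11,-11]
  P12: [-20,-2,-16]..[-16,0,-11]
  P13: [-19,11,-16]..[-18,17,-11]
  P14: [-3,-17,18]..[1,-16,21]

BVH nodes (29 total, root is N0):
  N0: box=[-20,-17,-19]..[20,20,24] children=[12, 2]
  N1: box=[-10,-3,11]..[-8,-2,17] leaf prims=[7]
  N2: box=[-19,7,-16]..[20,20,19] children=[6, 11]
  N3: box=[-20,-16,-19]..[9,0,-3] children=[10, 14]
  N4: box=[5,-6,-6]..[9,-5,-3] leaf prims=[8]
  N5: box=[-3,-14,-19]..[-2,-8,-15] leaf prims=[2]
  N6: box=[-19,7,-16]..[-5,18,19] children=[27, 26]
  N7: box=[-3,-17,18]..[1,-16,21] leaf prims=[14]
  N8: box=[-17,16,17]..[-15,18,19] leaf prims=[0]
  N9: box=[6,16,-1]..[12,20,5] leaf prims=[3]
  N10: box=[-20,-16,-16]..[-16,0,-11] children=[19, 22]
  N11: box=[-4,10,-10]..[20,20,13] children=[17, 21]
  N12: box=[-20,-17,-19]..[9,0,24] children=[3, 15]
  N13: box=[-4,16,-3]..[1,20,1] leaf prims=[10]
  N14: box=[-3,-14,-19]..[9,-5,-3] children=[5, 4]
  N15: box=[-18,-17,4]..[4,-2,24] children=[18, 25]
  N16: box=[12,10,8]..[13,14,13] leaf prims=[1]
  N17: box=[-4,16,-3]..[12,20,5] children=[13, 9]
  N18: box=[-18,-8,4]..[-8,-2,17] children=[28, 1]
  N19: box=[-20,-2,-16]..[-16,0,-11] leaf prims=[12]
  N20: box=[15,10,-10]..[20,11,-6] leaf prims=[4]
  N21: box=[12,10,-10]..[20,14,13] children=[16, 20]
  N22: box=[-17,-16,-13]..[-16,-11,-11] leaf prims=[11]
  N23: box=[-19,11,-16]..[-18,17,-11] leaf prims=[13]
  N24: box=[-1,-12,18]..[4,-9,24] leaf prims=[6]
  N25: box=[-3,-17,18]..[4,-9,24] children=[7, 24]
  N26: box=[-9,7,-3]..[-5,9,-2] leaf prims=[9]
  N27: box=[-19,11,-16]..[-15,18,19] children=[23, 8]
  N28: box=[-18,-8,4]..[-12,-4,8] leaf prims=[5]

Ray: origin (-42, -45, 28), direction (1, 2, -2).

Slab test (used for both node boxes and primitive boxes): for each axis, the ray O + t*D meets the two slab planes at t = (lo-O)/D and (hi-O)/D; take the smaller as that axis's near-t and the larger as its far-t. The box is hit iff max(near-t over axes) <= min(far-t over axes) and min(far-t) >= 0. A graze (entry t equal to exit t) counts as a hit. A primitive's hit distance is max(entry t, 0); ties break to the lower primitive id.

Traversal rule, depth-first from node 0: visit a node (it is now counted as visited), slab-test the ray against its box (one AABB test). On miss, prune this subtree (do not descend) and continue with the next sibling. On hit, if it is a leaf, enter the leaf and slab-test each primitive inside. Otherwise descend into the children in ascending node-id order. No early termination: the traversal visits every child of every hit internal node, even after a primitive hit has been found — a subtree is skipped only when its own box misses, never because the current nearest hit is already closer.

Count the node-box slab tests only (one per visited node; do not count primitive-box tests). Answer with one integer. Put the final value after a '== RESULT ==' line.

Traverse from the root:
N0 x:[22,62] y:[14,65/2] z:[2,47/2] -> hit [22,47/2], descend [2, 12]
  N2 x:[23,62] y:[26,65/2] z:[9/2,22] -> miss, prune
  N12 x:[22,51] y:[14,45/2] z:[2,47/2] -> hit [22,45/2], descend [3, 15]
    N3 x:[22,51] y:[29/2,45/2] z:[31/2,47/2] -> hit [22,45/2], descend [10, 14]
      N10 x:[22,26] y:[29/2,45/2] z:[39/2,22] -> hit [22,22], descend [19, 22]
        N19 x:[22,26] y:[43/2,45/2] z:[39/2,22] -> hit [22,22] leaf, test {P12@t=22}
        N22 x:[25,26] y:[29/2,17] z:[39/2,41/2] -> miss, prune
      N14 x:[39,51] y:[31/2,20] z:[31/2,47/2] -> miss, prune
    N15 x:[24,46] y:[14,43/2] z:[2,12] -> miss, prune

order=[0, 2, 12, 3, 10, 19, 22, 14, 15]  |boxes|=9  |leaves|=1  hit=P12

== RESULT ==
9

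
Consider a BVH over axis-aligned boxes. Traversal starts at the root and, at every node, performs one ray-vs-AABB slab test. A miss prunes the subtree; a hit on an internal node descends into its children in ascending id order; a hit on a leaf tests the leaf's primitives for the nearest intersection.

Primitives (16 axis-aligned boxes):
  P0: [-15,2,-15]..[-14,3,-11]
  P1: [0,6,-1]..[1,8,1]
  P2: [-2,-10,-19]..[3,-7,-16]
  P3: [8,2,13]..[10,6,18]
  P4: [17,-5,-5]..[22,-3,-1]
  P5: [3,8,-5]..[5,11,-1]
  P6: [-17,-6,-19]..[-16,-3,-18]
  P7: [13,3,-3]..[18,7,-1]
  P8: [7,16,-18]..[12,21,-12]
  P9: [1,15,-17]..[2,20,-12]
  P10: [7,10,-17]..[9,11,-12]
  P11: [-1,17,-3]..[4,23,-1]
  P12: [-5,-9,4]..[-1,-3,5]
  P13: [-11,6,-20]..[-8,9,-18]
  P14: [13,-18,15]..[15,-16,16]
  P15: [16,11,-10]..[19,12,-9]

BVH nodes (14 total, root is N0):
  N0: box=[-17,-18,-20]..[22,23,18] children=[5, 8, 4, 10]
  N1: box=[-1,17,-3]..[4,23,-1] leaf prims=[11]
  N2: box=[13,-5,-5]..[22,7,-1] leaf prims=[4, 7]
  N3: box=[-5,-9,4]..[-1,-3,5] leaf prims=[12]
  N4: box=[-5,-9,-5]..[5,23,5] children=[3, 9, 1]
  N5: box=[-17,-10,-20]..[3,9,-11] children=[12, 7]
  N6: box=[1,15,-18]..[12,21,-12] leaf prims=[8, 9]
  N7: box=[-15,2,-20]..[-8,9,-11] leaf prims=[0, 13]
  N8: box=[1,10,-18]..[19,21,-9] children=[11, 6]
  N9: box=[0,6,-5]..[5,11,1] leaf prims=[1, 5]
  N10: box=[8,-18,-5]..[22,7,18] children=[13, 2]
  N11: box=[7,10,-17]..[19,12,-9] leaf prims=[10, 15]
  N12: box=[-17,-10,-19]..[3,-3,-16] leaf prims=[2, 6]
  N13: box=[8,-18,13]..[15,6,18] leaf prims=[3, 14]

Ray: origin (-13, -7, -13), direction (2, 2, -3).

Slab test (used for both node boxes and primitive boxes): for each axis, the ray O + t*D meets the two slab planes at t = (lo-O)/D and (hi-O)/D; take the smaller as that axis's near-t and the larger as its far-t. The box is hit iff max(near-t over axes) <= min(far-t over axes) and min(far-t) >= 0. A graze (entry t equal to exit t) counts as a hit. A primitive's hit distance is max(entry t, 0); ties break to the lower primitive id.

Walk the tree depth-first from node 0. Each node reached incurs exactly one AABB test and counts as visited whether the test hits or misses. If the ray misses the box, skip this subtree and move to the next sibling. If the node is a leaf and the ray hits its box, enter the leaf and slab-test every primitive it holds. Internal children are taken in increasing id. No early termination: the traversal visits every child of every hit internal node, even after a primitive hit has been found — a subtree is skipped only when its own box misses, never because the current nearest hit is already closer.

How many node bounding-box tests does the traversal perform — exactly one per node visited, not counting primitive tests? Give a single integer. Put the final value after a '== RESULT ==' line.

Trace the traversal:
N0 x:[-2,35/2] y:[-11/2,15] z:[-31/3,7/3] -> hit [-2,7/3], descend [4, 5, 8, 10]
  N4 x:[4,9] y:[-1,15] z:[-6,-8/3] -> miss, prune
  N5 x:[-2,8] y:[-3/2,8] z:[-2/3,7/3] -> hit [-2/3,7/3], descend [7, 12]
    N7 x:[-1,5/2] y:[9/2,8] z:[-2/3,7/3] -> miss, prune
    N12 x:[-2,8] y:[-3/2,2] z:[1,2] -> hit [1,2] leaf, test {P2(miss), P6(miss)}
  N8 x:[7,16] y:[17/2,14] z:[-4/3,5/3] -> miss, prune
  N10 x:[21/2,35/2] y:[-11/2,7] z:[-31/3,-8/3] -> miss, prune

Visited [0, 4, 5, 7, 12, 8, 10]. Tests: 7 box, 1 leaf. Nearest: miss.

== RESULT ==
7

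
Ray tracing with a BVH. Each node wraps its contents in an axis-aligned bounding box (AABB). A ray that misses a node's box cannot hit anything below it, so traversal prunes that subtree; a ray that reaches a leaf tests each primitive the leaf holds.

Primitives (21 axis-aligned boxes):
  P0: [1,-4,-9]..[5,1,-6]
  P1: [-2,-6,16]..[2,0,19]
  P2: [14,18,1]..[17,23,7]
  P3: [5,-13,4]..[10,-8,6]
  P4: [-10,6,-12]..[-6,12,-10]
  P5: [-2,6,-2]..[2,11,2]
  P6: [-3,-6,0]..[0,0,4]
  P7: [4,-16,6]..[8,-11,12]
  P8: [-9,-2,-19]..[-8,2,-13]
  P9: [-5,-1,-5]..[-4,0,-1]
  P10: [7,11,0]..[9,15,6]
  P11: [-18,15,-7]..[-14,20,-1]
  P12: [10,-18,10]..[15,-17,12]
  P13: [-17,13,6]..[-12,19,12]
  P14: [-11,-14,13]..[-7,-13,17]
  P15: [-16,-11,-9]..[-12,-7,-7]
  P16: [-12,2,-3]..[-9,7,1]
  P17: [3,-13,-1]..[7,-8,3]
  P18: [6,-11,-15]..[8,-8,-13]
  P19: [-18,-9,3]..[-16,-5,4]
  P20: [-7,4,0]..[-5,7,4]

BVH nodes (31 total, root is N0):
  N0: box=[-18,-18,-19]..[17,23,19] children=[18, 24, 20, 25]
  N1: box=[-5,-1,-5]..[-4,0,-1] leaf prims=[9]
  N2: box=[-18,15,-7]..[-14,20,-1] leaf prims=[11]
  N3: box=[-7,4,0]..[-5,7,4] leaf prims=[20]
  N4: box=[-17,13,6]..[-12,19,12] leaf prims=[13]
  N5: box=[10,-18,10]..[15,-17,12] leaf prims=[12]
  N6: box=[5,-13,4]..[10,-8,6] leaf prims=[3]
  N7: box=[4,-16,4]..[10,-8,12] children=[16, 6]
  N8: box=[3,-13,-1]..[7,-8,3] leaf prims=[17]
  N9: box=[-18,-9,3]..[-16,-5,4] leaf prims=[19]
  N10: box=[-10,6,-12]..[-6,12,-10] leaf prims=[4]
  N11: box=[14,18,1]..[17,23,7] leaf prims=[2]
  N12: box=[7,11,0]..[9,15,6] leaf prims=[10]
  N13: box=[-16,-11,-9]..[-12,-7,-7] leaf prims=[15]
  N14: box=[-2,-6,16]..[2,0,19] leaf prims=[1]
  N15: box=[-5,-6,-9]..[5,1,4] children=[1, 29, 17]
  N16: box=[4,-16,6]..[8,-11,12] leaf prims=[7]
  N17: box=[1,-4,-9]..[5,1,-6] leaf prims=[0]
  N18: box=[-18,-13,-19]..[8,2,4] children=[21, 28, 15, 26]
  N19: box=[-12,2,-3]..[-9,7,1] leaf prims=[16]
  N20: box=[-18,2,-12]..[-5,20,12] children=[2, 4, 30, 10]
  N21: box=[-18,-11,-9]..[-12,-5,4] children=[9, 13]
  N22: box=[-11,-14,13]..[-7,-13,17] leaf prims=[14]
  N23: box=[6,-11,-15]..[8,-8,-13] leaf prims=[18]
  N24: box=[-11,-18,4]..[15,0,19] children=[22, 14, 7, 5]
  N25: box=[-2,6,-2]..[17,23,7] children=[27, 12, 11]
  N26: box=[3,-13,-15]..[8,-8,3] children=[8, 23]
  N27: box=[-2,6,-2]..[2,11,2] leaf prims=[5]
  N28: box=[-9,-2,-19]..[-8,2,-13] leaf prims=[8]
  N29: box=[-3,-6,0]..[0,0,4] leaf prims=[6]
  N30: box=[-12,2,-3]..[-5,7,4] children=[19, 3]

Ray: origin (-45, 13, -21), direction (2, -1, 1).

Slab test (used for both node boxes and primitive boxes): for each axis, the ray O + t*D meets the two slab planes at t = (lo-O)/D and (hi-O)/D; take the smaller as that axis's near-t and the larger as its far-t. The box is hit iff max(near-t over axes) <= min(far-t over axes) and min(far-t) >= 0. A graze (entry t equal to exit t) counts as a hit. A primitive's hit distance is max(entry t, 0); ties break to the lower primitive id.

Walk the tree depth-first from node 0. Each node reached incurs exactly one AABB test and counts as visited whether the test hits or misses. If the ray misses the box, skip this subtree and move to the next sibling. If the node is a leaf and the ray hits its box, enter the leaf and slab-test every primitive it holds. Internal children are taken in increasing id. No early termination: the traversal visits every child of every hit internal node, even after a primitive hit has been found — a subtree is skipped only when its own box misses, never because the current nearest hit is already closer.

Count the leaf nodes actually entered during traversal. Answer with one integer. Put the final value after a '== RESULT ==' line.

Traverse from the root:
N0 x:[27/2,31] y:[-10,31] z:[2,40] -> hit [27/2,31], descend [18, 20, 24, 25]
  N18 x:[27/2,53/2] y:[11,26] z:[2,25] -> hit [27/2,25], descend [15, 21, 26, 28]
    N15 x:[20,25] y:[12,19] z:[12,25] -> miss, prune
    N21 x:[27/2,33/2] y:[18,24] z:[12,25] -> miss, prune
    N26 x:[24,53/2] y:[21,26] z:[6,24] -> hit [24,24], descend [8, 23]
      N8 x:[24,26] y:[21,26] z:[20,24] -> hit [24,24] leaf, test {P17@t=24}
      N23 x:[51/2,53/2] y:[21,24] z:[6,8] -> miss, prune
    N28 x:[18,37/2] y:[11,15] z:[2,8] -> miss, prune
  N20 x:[27/2,20] y:[-7,11] z:[9,33] -> miss, prune
  N24 x:[17,30] y:[13,31] z:[25,40] -> hit [25,30], descend [5, 7, 14, 22]
    N5 x:[55/2,30] y:[30,31] z:[31,33] -> miss, prune
    N7 x:[49/2,55/2] y:[21,29] z:[25,33] -> hit [25,55/2], descend [6, 16]
      N6 x:[25,55/2] y:[21,26] z:[25,27] -> hit [25,26] leaf, test {P3@t=25}
      N16 x:[49/2,53/2] y:[24,29] z:[27,33] -> miss, prune
    N14 x:[43/2,47/2] y:[13,19] z:[37,40] -> miss, prune
    N22 x:[17,19] y:[26,27] z:[34,38] -> miss, prune
  N25 x:[43/2,31] y:[-10,7] z:[19,28] -> miss, prune

Visited [0, 18, 15, 21, 26, 8, 23, 28, 20, 24, 5, 7, 6, 16, 14, 22, 25]. Tests: 17 box, 2 leaf. Nearest: P17.

== RESULT ==
2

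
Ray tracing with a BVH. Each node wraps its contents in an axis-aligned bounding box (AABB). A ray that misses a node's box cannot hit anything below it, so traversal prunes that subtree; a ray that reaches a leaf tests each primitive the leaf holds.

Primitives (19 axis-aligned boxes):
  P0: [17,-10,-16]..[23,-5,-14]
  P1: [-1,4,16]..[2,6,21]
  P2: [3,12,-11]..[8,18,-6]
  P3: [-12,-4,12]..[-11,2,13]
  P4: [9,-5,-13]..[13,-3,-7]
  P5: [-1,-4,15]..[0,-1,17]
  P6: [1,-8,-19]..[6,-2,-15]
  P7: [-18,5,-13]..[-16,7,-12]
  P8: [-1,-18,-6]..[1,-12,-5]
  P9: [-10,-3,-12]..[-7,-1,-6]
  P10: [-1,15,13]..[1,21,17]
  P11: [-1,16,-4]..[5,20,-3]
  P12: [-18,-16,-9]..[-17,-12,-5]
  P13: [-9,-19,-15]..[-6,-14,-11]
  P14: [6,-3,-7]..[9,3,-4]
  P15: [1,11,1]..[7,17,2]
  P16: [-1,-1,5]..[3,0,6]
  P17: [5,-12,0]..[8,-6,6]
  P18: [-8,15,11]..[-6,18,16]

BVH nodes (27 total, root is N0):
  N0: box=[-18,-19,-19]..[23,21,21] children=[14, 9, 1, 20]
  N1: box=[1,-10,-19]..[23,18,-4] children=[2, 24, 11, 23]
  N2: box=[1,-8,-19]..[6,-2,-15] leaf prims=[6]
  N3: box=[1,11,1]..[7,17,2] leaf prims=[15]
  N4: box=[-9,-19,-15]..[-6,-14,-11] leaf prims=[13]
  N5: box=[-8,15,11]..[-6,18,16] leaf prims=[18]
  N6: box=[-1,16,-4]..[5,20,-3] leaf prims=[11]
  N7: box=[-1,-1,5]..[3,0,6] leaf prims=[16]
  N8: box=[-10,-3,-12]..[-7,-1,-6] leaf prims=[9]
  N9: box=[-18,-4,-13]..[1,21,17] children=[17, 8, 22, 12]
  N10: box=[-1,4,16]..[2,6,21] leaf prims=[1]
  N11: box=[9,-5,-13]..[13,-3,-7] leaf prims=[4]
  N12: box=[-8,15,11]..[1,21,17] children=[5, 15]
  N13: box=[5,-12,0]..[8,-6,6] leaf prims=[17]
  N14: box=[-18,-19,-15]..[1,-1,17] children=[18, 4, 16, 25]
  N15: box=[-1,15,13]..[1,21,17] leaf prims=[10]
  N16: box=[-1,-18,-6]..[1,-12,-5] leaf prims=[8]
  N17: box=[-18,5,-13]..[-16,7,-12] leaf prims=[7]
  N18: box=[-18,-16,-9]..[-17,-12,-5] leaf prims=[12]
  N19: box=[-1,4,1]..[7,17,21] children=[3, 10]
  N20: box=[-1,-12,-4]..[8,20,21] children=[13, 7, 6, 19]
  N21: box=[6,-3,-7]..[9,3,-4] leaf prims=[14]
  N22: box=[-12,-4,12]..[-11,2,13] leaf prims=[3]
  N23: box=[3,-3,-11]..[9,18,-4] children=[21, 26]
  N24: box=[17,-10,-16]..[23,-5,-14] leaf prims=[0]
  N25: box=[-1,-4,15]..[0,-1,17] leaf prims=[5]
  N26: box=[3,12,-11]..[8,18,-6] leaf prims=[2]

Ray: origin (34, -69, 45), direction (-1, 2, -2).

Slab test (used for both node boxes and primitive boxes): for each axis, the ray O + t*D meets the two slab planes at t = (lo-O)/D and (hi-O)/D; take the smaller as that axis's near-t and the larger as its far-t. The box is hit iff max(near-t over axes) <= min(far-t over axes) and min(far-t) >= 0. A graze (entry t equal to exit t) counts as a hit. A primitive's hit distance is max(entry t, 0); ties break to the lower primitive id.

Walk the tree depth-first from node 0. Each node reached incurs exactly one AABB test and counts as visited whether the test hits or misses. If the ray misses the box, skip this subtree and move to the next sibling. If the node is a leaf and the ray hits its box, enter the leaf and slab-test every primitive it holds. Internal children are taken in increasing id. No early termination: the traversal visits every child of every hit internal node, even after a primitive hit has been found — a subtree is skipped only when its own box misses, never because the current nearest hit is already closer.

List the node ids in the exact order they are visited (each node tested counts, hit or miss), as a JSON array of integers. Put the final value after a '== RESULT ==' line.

Traverse from the root:
N0 x:[11,52] y:[25,45] z:[12,32] -> hit [25,32], descend [1, 9, 14, 20]
  N1 x:[11,33] y:[59/2,87/2] z:[49/2,32] -> hit [59/2,32], descend [2, 11, 23, 24]
    N2 x:[28,33] y:[61/2,67/2] z:[30,32] -> hit [61/2,32] leaf, test {P6@t=61/2}
    N11 x:[21,25] y:[32,33] z:[26,29] -> miss, prune
    N23 x:[25,31] y:[33,87/2] z:[49/2,28] -> miss, prune
    N24 x:[11,17] y:[59/2,32] z:[59/2,61/2] -> miss, prune
  N9 x:[33,52] y:[65/2,45] z:[14,29] -> miss, prune
  N14 x:[33,52] y:[25,34] z:[14,30] -> miss, prune
  N20 x:[26,35] y:[57/2,89/2] z:[12,49/2] -> miss, prune

Summary -> nodes [0, 1, 2, 11, 23, 24, 9, 14, 20]; box-tests=9; leaf-entries=1; first=P6

== RESULT ==
[0, 1, 2, 11, 23, 24, 9, 14, 20]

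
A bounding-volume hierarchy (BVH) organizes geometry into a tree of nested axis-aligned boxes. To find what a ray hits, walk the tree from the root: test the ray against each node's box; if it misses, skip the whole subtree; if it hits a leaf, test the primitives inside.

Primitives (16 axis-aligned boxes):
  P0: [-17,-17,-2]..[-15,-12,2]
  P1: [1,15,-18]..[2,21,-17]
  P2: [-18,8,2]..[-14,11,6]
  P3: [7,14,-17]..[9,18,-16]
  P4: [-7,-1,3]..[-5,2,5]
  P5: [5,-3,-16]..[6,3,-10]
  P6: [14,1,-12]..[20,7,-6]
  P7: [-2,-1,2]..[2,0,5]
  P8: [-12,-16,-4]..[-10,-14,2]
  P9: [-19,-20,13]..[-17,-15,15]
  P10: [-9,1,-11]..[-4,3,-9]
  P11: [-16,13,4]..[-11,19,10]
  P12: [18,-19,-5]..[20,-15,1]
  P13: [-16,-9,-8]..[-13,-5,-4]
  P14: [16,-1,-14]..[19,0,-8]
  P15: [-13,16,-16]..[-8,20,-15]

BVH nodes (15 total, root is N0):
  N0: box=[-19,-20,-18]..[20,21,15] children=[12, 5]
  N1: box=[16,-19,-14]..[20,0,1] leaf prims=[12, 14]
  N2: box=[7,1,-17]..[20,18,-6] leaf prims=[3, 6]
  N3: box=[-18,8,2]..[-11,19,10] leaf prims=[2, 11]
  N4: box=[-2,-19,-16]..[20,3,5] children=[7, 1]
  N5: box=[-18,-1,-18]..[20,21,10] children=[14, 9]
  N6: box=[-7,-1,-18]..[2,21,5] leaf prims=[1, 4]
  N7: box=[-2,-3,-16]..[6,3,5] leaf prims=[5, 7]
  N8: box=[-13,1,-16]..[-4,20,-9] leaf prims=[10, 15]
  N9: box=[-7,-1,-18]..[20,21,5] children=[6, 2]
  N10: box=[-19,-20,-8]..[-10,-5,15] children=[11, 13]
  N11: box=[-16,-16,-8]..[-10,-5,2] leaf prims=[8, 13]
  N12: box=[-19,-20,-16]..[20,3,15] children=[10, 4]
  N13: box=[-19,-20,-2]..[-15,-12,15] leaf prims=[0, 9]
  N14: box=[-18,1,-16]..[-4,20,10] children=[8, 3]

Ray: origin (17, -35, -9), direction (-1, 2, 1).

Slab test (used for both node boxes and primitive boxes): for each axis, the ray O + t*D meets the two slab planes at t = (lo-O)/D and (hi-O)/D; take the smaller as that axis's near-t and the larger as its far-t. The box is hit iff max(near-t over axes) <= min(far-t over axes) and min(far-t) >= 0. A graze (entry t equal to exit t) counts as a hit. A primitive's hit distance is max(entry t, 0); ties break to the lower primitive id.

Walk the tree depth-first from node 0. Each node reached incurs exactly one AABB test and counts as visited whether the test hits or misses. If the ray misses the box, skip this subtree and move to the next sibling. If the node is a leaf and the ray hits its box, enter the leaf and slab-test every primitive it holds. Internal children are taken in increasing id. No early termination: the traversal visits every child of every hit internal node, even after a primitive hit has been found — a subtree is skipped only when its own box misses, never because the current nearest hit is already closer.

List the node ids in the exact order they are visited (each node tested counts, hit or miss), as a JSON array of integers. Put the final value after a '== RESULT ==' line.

Traverse from the root:
N0 x:[-3,36] y:[15/2,28] z:[-9,24] -> hit [15/2,24], descend [5, 12]
  N5 x:[-3,35] y:[17,28] z:[-9,19] -> hit [17,19], descend [9, 14]
    N9 x:[-3,24] y:[17,28] z:[-9,14] -> miss, prune
    N14 x:[21,35] y:[18,55/2] z:[-7,19] -> miss, prune
  N12 x:[-3,36] y:[15/2,19] z:[-7,24] -> hit [15/2,19], descend [4, 10]
    N4 x:[-3,19] y:[8,19] z:[-7,14] -> hit [8,14], descend [1, 7]
      N1 x:[-3,1] y:[8,35/2] z:[-5,10] -> miss, prune
      N7 x:[11,19] y:[16,19] z:[-7,14] -> miss, prune
    N10 x:[27,36] y:[15/2,15] z:[1,24] -> miss, prune

9 AABB tests over nodes [0, 5, 9, 14, 12, 4, 1, 7, 10]; 0 leaves entered; closest miss.

== RESULT ==
[0, 5, 9, 14, 12, 4, 1, 7, 10]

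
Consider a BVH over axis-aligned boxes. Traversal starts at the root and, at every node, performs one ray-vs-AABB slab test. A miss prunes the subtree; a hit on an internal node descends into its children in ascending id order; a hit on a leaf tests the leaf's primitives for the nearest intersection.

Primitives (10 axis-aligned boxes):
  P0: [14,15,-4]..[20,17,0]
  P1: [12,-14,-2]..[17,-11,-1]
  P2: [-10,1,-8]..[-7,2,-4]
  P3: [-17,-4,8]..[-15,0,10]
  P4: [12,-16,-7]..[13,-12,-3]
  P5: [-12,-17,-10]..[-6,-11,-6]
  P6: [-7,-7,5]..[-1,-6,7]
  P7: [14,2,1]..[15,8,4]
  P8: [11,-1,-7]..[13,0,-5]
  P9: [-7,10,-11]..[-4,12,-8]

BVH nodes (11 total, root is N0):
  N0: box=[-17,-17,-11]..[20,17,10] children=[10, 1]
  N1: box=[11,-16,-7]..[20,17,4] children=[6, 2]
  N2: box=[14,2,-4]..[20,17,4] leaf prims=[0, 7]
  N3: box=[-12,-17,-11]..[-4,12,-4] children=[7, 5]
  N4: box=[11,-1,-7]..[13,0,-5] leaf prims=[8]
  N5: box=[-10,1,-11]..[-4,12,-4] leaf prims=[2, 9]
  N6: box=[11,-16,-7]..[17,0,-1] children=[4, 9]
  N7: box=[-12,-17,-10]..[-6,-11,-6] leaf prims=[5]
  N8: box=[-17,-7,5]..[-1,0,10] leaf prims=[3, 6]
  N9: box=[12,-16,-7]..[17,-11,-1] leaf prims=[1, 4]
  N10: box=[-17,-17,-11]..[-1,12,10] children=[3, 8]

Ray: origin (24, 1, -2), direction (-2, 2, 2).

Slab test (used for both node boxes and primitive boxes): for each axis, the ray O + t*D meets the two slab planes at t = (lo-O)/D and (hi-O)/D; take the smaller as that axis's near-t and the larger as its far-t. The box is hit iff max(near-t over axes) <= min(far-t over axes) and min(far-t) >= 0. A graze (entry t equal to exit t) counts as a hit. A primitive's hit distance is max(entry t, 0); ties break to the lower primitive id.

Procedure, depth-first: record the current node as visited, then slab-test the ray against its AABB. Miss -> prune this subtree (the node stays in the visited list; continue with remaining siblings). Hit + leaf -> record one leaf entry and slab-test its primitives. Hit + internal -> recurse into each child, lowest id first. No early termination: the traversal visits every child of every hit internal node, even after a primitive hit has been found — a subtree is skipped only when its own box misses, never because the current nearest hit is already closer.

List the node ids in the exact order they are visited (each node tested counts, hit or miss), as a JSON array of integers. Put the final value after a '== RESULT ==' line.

Traverse from the root:
N0 x:[2,41/2] y:[-9,8] z:[-9/2,6] -> hit [2,6], descend [1, 10]
  N1 x:[2,13/2] y:[-17/2,8] z:[-5/2,3] -> hit [2,3], descend [2, 6]
    N2 x:[2,5] y:[1/2,8] z:[-1,3] -> hit [2,3] leaf, test {P0(miss), P7(miss)}
    N6 x:[7/2,13/2] y:[-17/2,-1/2] z:[-5/2,1/2] -> miss, prune
  N10 x:[25/2,41/2] y:[-9,11/2] z:[-9/2,6] -> miss, prune

Visited [0, 1, 2, 6, 10]. Tests: 5 box, 1 leaf. Nearest: miss.

== RESULT ==
[0, 1, 2, 6, 10]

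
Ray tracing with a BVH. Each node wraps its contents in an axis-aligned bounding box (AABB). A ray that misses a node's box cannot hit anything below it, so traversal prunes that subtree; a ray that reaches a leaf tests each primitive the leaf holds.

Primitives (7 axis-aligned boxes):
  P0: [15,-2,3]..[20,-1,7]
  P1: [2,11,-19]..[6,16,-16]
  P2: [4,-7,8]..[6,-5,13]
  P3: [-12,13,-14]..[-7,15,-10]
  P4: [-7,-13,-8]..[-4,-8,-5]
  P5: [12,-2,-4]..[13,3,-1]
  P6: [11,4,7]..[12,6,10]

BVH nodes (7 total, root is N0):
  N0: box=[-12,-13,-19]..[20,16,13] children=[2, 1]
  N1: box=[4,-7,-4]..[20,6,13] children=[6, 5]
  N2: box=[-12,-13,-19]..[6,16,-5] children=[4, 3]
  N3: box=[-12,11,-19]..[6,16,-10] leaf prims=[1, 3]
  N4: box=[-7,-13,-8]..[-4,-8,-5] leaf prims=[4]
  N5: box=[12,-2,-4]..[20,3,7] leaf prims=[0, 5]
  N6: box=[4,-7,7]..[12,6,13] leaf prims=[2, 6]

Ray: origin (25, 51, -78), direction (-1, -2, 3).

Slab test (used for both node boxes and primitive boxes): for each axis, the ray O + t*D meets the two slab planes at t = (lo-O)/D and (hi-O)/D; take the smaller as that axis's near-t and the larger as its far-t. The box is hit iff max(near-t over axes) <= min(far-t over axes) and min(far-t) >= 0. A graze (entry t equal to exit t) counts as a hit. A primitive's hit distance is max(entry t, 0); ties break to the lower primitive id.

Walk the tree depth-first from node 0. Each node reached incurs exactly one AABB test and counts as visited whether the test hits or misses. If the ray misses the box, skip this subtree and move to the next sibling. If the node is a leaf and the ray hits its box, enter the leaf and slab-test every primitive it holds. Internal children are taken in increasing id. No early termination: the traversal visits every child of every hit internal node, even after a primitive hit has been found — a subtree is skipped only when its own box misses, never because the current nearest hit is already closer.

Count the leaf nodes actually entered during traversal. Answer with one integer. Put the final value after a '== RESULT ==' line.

Trace the traversal:
N0 x:[5,37] y:[35/2,32] z:[59/3,91/3] -> hit [59/3,91/3], descend [1, 2]
  N1 x:[5,21] y:[45/2,29] z:[74/3,91/3] -> miss, prune
  N2 x:[19,37] y:[35/2,32] z:[59/3,73/3] -> hit [59/3,73/3], descend [3, 4]
    N3 x:[19,37] y:[35/2,20] z:[59/3,68/3] -> hit [59/3,20] leaf, test {P1@t=59/3, P3(miss)}
    N4 x:[29,32] y:[59/2,32] z:[70/3,73/3] -> miss, prune

order=[0, 1, 2, 3, 4]  |boxes|=5  |leaves|=1  hit=P1

== RESULT ==
1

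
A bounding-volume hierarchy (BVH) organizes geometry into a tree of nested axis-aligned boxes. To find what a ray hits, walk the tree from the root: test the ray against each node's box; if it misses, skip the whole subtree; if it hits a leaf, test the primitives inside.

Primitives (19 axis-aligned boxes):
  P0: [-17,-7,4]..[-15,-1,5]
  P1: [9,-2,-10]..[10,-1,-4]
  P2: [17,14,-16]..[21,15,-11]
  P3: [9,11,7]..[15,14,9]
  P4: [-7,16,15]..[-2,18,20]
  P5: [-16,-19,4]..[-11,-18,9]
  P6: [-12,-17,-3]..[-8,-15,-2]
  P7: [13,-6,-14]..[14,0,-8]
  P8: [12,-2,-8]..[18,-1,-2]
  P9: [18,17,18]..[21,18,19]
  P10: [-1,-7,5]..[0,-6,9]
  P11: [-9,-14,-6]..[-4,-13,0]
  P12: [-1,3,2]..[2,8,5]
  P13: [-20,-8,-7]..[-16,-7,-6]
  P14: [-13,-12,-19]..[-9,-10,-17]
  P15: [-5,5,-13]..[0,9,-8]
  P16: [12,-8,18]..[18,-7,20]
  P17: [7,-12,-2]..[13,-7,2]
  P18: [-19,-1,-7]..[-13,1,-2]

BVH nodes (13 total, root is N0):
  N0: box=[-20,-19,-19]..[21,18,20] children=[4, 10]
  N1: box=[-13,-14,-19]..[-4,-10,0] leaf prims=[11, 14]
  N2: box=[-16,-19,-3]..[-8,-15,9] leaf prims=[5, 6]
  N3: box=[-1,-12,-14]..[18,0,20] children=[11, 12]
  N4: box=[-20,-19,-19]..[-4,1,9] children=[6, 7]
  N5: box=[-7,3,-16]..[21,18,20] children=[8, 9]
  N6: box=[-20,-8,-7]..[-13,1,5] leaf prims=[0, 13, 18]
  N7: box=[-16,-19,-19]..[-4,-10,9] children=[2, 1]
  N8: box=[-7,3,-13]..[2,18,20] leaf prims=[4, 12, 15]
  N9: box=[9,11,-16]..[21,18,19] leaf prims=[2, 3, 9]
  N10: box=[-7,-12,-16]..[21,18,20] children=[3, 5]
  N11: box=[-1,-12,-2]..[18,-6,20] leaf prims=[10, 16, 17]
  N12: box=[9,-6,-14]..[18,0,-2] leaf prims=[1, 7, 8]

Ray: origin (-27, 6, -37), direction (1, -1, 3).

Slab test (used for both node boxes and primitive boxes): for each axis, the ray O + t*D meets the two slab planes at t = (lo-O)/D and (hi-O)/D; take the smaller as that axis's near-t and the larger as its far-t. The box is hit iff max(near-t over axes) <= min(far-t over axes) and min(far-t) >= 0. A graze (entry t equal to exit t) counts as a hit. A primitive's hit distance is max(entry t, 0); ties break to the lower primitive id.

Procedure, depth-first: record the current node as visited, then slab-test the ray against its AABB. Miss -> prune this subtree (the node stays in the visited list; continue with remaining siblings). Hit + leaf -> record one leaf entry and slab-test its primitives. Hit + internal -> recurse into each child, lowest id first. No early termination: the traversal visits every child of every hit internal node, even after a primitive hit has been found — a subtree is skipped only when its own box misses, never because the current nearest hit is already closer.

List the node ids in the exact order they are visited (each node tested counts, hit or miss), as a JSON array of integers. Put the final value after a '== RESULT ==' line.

Walk:
N0 x:[7,48] y:[-12,25] z:[6,19] -> hit [7,19], descend [4, 10]
  N4 x:[7,23] y:[5,25] z:[6,46/3] -> hit [7,46/3], descend [6, 7]
    N6 x:[7,14] y:[5,14] z:[10,14] -> hit [10,14] leaf, test {P0(miss), P13(miss), P18(miss)}
    N7 x:[11,23] y:[16,25] z:[6,46/3] -> miss, prune
  N10 x:[20,48] y:[-12,18] z:[7,19] -> miss, prune

order=[0, 4, 6, 7, 10]  |boxes|=5  |leaves|=1  hit=miss

== RESULT ==
[0, 4, 6, 7, 10]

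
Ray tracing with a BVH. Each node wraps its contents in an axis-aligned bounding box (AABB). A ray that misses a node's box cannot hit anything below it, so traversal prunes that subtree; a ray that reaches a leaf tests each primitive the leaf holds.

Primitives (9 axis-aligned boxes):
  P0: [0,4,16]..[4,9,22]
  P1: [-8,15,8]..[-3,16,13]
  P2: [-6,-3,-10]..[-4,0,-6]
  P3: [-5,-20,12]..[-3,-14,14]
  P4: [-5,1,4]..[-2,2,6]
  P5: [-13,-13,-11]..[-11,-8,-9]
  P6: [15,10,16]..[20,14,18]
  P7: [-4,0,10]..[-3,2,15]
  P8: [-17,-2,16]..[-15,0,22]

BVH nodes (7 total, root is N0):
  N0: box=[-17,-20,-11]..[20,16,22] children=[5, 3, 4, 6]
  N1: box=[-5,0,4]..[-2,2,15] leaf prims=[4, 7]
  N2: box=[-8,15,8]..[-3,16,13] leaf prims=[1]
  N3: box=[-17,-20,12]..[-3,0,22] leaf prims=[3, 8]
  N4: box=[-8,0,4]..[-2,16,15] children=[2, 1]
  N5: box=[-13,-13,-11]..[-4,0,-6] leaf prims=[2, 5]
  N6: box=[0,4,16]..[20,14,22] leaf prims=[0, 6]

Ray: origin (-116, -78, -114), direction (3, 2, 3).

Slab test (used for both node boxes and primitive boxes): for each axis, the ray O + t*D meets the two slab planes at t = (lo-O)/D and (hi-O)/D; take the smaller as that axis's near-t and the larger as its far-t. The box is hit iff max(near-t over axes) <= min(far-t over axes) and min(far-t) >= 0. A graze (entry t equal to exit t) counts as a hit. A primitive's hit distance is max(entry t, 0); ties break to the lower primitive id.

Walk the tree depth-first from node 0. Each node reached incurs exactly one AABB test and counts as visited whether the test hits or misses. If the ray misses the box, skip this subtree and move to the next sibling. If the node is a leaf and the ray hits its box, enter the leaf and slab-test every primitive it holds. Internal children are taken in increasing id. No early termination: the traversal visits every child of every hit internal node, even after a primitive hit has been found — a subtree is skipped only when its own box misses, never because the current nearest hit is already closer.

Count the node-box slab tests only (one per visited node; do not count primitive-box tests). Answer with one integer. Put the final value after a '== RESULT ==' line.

Trace the traversal:
N0 x:[33,136/3] y:[29,47] z:[103/3,136/3] -> hit [103/3,136/3], descend [3, 4, 5, 6]
  N3 x:[33,113/3] y:[29,39] z:[42,136/3] -> miss, prune
  N4 x:[36,38] y:[39,47] z:[118/3,43] -> miss, prune
  N5 x:[103/3,112/3] y:[65/2,39] z:[103/3,36] -> hit [103/3,36] leaf, test {P2(miss), P5@t=103/3}
  N6 x:[116/3,136/3] y:[41,46] z:[130/3,136/3] -> hit [130/3,136/3] leaf, test {P0(miss), P6@t=44}

5 AABB tests over nodes [0, 3, 4, 5, 6]; 2 leaves entered; closest P5.

== RESULT ==
5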